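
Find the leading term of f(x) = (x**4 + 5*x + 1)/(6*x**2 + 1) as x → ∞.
x**2/6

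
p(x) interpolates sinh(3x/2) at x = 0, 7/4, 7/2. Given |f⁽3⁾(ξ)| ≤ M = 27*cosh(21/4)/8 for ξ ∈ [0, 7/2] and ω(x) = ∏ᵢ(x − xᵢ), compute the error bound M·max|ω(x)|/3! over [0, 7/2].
343*sqrt(3)*cosh(21/4)/512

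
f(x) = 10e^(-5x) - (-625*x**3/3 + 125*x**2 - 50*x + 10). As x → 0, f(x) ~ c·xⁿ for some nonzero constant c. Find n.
4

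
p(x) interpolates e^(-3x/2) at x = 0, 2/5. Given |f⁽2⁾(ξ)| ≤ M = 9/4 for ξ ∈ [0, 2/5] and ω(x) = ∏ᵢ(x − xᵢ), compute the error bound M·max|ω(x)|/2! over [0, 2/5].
9/200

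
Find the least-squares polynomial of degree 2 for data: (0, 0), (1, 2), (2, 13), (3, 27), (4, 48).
-12/35 + (27/70)x + (41/14)x²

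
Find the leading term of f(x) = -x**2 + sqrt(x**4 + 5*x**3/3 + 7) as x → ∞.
5*x/6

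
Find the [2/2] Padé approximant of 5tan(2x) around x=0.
10*x/(1 - 4*x**2/3)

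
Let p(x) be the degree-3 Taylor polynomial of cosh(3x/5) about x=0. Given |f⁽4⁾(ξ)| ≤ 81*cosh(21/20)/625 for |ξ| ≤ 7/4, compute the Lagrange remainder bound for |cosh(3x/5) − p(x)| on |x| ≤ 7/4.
64827*cosh(21/20)/1280000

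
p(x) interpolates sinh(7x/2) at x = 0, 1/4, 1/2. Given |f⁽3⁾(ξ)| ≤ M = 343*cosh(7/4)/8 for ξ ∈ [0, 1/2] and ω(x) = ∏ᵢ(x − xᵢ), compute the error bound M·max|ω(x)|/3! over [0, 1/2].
343*sqrt(3)*cosh(7/4)/13824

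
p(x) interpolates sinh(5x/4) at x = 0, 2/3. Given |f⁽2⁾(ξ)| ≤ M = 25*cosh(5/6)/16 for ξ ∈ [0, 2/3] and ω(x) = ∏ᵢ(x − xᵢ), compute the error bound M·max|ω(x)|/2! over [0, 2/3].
25*cosh(5/6)/288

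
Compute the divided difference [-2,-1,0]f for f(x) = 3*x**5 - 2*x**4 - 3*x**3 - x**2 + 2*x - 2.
-51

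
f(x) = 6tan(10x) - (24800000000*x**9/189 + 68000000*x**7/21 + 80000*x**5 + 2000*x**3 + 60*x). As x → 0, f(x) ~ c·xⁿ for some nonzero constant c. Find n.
11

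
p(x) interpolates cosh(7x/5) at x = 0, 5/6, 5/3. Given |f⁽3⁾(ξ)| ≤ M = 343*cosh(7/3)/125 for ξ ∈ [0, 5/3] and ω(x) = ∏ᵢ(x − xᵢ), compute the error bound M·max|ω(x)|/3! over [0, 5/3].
343*sqrt(3)*cosh(7/3)/5832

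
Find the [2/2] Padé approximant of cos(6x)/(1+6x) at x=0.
(-21*x**2 + x + 1)/(3*x**2 + 7*x + 1)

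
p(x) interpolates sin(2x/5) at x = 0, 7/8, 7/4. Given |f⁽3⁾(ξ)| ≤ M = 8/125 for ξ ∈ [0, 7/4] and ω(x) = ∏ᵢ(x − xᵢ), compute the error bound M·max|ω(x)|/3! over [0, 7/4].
343*sqrt(3)/216000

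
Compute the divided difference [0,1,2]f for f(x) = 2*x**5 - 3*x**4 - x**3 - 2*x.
6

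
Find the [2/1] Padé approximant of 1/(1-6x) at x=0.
1/(1 - 6*x)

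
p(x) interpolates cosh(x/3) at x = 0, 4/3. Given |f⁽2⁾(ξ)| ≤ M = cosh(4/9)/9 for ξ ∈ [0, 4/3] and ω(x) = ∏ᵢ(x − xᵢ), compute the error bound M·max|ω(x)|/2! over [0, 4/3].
2*cosh(4/9)/81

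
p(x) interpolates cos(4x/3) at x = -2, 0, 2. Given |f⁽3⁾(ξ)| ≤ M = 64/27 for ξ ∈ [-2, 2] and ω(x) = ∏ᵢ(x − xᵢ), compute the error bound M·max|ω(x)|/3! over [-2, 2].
512*sqrt(3)/729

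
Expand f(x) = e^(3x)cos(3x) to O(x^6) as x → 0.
1 + 3*x - 9*x**3 - 27*x**4/2 - 81*x**5/10 + O(x**6)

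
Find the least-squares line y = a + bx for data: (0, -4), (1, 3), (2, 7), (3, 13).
a = -7/2, b = 11/2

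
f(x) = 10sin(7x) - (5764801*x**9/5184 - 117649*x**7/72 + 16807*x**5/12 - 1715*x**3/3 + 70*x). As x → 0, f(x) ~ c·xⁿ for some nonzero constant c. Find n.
11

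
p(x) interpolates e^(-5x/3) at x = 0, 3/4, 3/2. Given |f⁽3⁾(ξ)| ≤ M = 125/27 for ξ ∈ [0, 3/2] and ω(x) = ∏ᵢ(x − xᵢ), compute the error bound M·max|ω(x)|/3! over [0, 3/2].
125*sqrt(3)/1728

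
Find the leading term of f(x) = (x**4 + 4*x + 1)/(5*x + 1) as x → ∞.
x**3/5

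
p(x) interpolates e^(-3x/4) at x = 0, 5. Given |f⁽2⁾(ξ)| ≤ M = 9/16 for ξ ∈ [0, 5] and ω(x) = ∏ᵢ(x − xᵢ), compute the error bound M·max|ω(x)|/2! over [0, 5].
225/128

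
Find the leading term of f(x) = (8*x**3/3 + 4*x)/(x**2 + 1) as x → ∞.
8*x/3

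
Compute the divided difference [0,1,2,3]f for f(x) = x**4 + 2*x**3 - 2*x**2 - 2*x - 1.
8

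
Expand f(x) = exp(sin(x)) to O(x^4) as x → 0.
1 + x + x**2/2 + O(x**4)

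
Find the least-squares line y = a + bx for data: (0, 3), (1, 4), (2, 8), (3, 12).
a = 21/10, b = 31/10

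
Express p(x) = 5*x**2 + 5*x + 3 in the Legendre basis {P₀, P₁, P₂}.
(14/3)P₀ + (5)P₁ + (10/3)P₂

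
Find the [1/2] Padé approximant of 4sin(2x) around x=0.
8*x/(2*x**2/3 + 1)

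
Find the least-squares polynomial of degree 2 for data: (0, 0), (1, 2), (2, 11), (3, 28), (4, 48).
-11/35 + (-13/35)x + (22/7)x²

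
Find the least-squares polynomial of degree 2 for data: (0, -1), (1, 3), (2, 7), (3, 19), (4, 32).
-24/35 + (27/35)x + (13/7)x²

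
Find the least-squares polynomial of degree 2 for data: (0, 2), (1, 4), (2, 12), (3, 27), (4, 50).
11/5 + (-21/10)x + (7/2)x²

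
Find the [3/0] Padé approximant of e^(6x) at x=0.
36*x**3 + 18*x**2 + 6*x + 1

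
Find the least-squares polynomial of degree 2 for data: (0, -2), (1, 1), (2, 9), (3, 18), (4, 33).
-71/35 + (109/70)x + (25/14)x²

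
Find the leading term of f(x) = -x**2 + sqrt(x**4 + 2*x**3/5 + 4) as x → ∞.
x/5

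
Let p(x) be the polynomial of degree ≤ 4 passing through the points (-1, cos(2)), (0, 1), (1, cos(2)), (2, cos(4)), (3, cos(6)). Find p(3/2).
15*cos(4)/32 + 93*cos(2)/128 - 5/32 - 5*cos(6)/128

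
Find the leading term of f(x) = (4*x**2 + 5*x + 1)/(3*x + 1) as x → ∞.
4*x/3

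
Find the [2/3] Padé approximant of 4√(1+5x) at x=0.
(175*x**2/4 + 28*x + 4)/(-25*x**3/32 + 45*x**2/16 + 9*x/2 + 1)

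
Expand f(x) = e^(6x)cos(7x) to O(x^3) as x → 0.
1 + 6*x - 13*x**2/2 + O(x**3)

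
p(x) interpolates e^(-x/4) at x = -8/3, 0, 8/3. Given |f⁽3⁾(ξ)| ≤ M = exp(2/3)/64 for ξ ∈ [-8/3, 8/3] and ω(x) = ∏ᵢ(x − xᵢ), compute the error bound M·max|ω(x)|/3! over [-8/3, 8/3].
8*sqrt(3)*exp(2/3)/729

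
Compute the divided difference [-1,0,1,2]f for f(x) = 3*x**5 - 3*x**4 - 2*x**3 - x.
7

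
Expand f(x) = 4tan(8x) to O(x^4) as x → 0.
32*x + 2048*x**3/3 + O(x**4)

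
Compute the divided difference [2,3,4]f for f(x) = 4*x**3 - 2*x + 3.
36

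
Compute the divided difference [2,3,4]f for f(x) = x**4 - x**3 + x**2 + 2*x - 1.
47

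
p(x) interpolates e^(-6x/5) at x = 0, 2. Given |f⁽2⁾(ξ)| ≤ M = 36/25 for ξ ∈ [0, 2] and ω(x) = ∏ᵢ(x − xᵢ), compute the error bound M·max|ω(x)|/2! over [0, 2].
18/25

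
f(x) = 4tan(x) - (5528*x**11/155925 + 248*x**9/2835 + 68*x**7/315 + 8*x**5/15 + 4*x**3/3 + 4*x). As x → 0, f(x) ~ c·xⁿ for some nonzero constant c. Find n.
13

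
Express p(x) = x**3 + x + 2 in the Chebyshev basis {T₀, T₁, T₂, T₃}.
(2)T₀ + (7/4)T₁ + (1/4)T₃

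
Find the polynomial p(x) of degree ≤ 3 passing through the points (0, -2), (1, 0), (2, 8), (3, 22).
3*x**2 - x - 2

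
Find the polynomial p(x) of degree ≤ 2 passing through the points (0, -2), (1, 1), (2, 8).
2*x**2 + x - 2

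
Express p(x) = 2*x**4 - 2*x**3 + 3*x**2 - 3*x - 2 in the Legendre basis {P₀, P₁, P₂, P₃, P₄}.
(-3/5)P₀ + (-21/5)P₁ + (22/7)P₂ + (-4/5)P₃ + (16/35)P₄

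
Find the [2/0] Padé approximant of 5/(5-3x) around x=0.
9*x**2/25 + 3*x/5 + 1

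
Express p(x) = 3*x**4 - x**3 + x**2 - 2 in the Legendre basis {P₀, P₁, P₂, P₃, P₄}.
(-16/15)P₀ + (-3/5)P₁ + (50/21)P₂ + (-2/5)P₃ + (24/35)P₄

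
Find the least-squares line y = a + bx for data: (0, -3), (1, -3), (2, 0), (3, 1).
a = -7/2, b = 3/2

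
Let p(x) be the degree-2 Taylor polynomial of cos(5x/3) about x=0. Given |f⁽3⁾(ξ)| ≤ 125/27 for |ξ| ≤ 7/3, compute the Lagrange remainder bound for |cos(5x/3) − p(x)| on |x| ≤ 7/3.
42875/4374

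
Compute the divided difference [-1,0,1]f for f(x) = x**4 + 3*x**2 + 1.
4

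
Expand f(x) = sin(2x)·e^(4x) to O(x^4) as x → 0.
2*x + 8*x**2 + 44*x**3/3 + O(x**4)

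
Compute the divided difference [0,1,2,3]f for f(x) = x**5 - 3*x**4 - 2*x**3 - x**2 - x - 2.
5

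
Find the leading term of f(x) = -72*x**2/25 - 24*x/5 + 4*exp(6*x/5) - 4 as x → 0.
144*x**3/125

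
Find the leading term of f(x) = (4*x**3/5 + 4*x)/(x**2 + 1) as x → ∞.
4*x/5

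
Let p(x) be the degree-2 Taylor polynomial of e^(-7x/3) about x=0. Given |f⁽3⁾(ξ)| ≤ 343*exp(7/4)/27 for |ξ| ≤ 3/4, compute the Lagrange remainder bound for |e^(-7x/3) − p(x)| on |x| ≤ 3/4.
343*exp(7/4)/384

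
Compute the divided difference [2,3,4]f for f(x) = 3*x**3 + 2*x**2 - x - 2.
29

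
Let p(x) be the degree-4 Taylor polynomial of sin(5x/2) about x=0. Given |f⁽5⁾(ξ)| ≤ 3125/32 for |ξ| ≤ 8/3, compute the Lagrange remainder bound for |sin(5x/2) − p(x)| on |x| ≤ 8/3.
80000/729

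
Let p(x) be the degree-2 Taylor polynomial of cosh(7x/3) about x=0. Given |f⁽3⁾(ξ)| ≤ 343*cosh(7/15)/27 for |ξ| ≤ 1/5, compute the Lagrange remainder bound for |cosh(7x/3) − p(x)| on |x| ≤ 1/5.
343*cosh(7/15)/20250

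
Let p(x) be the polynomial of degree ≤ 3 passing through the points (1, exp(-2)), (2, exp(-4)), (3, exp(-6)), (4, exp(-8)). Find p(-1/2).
(-189*exp(4) - 35 + 135*exp(2) + 105*exp(6))*exp(-8)/16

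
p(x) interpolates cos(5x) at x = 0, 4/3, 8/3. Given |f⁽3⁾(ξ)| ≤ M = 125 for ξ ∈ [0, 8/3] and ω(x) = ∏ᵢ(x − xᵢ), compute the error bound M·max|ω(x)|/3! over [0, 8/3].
8000*sqrt(3)/729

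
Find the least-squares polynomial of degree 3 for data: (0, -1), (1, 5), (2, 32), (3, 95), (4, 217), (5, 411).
-1 + (29/14)x + (15/14)x² + (3)x³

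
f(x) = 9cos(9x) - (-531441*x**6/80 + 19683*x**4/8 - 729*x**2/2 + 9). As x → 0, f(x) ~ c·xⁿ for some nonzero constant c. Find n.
8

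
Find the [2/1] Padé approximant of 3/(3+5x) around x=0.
1/(5*x/3 + 1)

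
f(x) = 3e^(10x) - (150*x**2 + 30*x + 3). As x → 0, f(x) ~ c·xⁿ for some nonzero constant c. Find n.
3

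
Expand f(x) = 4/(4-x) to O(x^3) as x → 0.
1 + x/4 + x**2/16 + O(x**3)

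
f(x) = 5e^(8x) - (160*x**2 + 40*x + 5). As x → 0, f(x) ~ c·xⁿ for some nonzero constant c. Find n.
3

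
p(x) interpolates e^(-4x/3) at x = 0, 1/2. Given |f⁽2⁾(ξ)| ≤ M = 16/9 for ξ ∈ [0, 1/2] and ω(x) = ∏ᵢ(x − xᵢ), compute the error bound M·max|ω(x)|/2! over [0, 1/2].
1/18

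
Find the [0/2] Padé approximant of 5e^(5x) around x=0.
5/(25*x**2/2 - 5*x + 1)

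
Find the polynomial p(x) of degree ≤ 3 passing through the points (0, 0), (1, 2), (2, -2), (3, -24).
-2*x**3 + 3*x**2 + x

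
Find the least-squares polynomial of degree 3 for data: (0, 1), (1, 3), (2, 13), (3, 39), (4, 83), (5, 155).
62/63 + (-131/378)x + (83/63)x² + (53/54)x³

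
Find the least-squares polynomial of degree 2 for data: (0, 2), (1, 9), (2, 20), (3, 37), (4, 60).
78/35 + (124/35)x + (19/7)x²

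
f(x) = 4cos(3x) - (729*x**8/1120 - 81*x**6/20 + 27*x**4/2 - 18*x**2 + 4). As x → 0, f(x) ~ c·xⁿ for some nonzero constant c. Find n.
10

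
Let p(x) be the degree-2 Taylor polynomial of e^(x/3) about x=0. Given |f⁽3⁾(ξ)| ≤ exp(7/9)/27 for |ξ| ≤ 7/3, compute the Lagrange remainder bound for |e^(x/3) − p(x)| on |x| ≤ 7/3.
343*exp(7/9)/4374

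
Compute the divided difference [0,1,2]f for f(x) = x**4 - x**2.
6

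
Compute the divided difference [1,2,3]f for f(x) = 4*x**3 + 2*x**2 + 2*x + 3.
26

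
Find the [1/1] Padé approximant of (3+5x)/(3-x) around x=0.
(5*x/3 + 1)/(1 - x/3)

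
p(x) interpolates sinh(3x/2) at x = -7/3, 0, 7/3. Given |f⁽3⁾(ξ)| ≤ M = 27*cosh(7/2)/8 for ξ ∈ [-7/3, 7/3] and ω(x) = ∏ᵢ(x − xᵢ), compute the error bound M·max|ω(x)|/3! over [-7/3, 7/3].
343*sqrt(3)*cosh(7/2)/216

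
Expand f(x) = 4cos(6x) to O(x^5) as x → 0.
4 - 72*x**2 + 216*x**4 + O(x**5)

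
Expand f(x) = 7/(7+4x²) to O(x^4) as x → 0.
1 - 4*x**2/7 + O(x**4)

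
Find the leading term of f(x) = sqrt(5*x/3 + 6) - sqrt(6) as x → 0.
5*sqrt(6)*x/36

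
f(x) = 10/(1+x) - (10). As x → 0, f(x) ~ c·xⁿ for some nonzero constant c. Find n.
1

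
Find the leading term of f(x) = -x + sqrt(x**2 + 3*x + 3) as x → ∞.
3/2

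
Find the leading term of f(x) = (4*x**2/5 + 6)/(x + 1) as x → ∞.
4*x/5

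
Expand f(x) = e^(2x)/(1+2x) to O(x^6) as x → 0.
1 + 2*x**2 - 8*x**3/3 + 6*x**4 - 176*x**5/15 + O(x**6)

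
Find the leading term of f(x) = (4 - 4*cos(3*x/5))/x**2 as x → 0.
18/25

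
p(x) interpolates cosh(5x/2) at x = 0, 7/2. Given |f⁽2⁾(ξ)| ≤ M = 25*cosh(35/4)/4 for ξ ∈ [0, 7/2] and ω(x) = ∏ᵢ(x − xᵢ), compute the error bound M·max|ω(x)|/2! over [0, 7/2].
1225*cosh(35/4)/128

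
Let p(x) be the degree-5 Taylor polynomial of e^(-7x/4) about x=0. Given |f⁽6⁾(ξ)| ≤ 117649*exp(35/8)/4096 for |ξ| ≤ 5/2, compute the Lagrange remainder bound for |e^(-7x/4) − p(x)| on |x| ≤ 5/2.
367653125*exp(35/8)/37748736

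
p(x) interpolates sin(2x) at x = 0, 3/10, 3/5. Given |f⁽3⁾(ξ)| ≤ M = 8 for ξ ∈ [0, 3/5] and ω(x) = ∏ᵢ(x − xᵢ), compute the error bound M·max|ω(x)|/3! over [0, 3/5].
sqrt(3)/125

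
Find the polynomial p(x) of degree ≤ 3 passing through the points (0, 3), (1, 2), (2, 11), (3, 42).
2*x**3 - x**2 - 2*x + 3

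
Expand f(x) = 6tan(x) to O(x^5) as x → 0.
6*x + 2*x**3 + O(x**5)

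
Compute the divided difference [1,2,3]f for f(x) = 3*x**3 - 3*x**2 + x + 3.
15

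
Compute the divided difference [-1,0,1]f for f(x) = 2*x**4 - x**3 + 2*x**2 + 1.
4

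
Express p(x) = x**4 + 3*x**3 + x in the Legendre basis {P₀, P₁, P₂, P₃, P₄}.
(1/5)P₀ + (14/5)P₁ + (4/7)P₂ + (6/5)P₃ + (8/35)P₄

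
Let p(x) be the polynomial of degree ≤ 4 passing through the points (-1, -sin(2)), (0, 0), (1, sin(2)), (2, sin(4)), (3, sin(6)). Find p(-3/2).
35*sin(6)/128 + 63*sin(2)/128 - 45*sin(4)/32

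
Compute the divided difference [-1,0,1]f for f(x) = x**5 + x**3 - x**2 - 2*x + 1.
-1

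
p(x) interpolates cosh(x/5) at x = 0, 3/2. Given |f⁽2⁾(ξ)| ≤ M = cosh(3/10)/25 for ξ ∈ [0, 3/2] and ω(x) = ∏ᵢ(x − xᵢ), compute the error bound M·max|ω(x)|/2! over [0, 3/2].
9*cosh(3/10)/800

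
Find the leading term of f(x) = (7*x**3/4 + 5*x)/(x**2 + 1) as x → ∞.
7*x/4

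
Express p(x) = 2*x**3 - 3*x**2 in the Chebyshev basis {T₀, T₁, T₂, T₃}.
(-3/2)T₀ + (3/2)T₁ + (-3/2)T₂ + (1/2)T₃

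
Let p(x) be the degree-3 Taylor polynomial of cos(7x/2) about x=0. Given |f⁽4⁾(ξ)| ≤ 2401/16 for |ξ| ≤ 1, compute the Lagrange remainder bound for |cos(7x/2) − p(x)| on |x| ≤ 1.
2401/384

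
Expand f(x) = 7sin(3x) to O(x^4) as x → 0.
21*x - 63*x**3/2 + O(x**4)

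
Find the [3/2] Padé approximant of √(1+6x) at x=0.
(27*x**3/4 + 81*x**2/4 + 9*x + 1)/(27*x**2/4 + 6*x + 1)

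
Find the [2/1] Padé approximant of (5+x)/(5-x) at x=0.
(x/5 + 1)/(1 - x/5)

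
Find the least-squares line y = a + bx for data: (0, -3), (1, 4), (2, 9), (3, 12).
a = -2, b = 5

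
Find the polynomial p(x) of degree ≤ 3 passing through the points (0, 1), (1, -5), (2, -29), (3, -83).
-2*x**3 - 3*x**2 - x + 1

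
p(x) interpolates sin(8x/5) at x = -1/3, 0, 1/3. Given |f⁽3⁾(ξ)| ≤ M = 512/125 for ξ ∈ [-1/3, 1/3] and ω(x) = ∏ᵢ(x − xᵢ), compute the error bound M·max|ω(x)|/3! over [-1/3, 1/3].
512*sqrt(3)/91125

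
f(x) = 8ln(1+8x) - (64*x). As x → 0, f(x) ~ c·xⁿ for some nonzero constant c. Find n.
2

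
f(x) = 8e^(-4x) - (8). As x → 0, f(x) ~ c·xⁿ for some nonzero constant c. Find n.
1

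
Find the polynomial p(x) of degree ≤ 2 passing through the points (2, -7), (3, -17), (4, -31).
1 - 2*x**2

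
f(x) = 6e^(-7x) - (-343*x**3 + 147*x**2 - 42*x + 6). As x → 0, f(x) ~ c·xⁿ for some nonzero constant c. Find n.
4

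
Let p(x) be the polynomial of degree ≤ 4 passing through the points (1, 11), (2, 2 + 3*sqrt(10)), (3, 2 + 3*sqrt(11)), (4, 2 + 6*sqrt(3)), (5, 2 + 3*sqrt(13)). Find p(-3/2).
-6435*sqrt(10)/32 - 4095*sqrt(3)/16 + 3465*sqrt(13)/128 + 27283/128 + 15015*sqrt(11)/64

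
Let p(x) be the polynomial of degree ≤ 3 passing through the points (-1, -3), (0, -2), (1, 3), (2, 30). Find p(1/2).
-9/8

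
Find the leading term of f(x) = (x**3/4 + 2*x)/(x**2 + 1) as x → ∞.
x/4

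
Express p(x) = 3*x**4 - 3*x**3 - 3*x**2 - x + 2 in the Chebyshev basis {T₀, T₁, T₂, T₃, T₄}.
(13/8)T₀ + (-13/4)T₁ + (-3/4)T₃ + (3/8)T₄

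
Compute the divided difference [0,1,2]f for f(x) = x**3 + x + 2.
3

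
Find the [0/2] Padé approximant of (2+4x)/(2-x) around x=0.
1/(5*x**2 - 5*x/2 + 1)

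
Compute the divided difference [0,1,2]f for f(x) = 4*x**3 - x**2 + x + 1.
11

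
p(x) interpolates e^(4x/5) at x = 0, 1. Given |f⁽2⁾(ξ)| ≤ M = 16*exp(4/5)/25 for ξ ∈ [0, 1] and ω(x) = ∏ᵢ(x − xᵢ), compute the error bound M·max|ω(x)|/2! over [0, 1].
2*exp(4/5)/25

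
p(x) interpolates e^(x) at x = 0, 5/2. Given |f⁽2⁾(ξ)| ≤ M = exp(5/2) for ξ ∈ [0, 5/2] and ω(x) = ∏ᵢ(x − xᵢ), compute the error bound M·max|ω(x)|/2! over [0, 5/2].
25*exp(5/2)/32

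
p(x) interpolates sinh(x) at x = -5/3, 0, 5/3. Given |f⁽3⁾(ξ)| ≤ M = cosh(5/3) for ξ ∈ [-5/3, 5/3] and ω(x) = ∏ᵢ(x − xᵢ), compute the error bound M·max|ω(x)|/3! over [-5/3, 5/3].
125*sqrt(3)*cosh(5/3)/729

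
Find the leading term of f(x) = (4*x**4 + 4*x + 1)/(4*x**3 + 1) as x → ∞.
x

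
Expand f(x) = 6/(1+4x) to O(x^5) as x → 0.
6 - 24*x + 96*x**2 - 384*x**3 + 1536*x**4 + O(x**5)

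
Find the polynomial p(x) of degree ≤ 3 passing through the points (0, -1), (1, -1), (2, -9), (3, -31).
-x**3 - x**2 + 2*x - 1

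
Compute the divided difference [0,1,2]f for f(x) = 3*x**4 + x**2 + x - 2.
22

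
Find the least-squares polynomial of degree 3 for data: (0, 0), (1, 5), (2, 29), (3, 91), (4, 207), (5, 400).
-13/126 + (1753/756)x + (-29/252)x² + (169/54)x³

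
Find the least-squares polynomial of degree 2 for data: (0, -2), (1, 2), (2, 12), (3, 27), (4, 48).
-71/35 + (19/14)x + (39/14)x²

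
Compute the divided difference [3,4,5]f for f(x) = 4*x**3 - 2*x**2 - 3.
46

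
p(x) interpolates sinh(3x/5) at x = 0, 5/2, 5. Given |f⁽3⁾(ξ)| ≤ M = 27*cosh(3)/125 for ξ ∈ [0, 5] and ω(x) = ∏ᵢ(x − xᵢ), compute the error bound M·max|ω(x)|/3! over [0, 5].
sqrt(3)*cosh(3)/8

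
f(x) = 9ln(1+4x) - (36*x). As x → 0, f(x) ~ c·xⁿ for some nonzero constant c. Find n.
2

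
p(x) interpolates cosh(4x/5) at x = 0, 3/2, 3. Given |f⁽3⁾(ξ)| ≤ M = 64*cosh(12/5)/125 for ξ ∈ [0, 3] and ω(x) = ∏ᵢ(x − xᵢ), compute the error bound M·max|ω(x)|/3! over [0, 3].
8*sqrt(3)*cosh(12/5)/125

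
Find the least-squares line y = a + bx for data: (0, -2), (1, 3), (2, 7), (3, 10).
a = -3/2, b = 4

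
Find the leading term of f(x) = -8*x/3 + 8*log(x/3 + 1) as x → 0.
-4*x**2/9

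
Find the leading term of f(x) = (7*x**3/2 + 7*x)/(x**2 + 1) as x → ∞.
7*x/2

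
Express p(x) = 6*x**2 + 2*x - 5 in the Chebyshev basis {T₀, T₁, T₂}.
(-2)T₀ + (2)T₁ + (3)T₂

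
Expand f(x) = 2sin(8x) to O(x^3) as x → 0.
16*x + O(x**3)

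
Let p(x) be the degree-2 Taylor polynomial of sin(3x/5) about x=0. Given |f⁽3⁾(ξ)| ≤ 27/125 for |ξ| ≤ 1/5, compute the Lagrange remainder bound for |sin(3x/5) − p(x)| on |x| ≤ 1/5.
9/31250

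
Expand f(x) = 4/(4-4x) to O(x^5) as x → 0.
1 + x + x**2 + x**3 + x**4 + O(x**5)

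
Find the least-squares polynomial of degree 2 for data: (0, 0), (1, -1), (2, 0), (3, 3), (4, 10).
6/35 + (-96/35)x + (9/7)x²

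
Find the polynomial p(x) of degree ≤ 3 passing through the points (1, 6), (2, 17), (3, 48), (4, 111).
2*x**3 - 2*x**2 + 3*x + 3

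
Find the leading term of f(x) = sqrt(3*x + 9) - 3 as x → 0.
x/2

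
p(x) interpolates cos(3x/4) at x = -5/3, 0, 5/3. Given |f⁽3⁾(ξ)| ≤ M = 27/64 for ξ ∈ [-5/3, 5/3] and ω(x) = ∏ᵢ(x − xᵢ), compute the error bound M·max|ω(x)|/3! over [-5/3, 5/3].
125*sqrt(3)/1728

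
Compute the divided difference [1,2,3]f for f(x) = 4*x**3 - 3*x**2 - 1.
21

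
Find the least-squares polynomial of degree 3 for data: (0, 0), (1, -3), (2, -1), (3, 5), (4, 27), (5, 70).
-37/126 + (-167/756)x + (-635/252)x² + (29/27)x³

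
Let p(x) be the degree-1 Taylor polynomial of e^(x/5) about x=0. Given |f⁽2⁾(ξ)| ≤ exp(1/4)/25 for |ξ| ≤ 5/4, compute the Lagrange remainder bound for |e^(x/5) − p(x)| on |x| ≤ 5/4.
exp(1/4)/32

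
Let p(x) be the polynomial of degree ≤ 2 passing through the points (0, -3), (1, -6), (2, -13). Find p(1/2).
-4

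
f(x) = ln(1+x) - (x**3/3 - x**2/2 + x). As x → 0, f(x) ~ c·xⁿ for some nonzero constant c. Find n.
4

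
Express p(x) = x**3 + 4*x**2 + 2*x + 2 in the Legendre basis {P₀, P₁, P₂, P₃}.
(10/3)P₀ + (13/5)P₁ + (8/3)P₂ + (2/5)P₃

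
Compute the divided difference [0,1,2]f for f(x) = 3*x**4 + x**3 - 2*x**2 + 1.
22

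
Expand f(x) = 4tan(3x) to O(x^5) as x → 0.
12*x + 36*x**3 + O(x**5)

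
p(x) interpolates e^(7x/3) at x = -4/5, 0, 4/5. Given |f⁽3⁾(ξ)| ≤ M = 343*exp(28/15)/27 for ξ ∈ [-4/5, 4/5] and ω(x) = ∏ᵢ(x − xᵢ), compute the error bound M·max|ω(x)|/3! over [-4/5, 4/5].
21952*sqrt(3)*exp(28/15)/91125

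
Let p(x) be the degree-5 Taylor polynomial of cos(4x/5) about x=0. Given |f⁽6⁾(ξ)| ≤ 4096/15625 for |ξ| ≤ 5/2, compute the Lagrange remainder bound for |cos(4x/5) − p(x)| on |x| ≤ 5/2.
4/45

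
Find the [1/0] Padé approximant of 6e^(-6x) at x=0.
6 - 36*x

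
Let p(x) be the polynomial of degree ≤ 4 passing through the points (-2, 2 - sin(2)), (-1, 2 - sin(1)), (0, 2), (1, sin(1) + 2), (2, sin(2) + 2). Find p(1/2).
-sin(2)/16 + 5*sin(1)/8 + 2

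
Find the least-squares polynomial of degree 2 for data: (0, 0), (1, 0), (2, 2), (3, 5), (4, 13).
8/35 + (-123/70)x + (17/14)x²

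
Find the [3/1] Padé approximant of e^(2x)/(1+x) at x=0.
(1 - 2*x**3/3)/(1 - x)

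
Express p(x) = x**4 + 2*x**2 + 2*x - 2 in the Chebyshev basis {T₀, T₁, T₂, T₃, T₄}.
(-5/8)T₀ + (2)T₁ + (3/2)T₂ + (1/8)T₄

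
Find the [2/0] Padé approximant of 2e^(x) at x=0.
x**2 + 2*x + 2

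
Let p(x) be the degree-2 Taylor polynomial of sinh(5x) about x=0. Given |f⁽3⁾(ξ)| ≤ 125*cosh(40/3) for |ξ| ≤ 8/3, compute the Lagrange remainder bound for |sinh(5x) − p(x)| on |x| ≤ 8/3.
32000*cosh(40/3)/81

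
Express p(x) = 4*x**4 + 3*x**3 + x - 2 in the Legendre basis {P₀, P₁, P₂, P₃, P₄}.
(-6/5)P₀ + (14/5)P₁ + (16/7)P₂ + (6/5)P₃ + (32/35)P₄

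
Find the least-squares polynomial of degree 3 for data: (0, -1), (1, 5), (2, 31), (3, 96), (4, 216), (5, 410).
-41/42 + (377/252)x + (17/12)x² + (53/18)x³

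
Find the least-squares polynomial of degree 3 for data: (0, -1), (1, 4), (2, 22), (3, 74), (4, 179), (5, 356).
-58/63 + (809/189)x + (-181/63)x² + (88/27)x³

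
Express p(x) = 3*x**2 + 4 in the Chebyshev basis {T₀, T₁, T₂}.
(11/2)T₀ + (3/2)T₂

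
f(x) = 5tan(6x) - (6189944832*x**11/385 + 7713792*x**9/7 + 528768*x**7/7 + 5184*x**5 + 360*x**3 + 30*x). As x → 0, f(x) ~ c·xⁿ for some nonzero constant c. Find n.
13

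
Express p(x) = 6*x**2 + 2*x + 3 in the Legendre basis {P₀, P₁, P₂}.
(5)P₀ + (2)P₁ + (4)P₂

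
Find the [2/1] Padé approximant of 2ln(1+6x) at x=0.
12*x*(x + 1)/(4*x + 1)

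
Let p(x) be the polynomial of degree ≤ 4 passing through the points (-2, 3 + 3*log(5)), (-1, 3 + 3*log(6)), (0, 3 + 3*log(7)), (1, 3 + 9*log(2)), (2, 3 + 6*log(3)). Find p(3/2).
3 + log(9216*sqrt(2)*3**(19/64)*5**(113/128)*7**(23/64)/245)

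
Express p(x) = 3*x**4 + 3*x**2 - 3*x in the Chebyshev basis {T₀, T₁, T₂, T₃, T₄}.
(21/8)T₀ + (-3)T₁ + (3)T₂ + (3/8)T₄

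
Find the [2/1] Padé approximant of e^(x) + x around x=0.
(-x**2/6 + 5*x/3 + 1)/(1 - x/3)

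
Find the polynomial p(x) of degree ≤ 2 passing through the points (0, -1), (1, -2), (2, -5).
-x**2 - 1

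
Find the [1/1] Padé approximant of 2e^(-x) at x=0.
(2 - x)/(x/2 + 1)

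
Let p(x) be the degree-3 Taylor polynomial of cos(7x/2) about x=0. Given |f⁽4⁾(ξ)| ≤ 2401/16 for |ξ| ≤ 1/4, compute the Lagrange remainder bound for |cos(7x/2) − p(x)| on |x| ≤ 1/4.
2401/98304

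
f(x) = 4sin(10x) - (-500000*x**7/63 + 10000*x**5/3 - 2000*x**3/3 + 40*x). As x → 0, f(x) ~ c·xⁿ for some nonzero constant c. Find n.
9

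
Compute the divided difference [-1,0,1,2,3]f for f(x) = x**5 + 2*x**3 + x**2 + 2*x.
5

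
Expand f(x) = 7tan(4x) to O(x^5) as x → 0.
28*x + 448*x**3/3 + O(x**5)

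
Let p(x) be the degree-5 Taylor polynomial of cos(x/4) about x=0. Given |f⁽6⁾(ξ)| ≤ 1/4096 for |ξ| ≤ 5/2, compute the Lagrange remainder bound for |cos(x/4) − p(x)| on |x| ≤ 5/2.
3125/37748736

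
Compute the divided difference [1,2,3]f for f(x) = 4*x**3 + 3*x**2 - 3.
27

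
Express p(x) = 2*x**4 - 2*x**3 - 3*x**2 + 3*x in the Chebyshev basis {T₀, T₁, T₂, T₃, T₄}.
(-3/4)T₀ + (3/2)T₁ + (-1/2)T₂ + (-1/2)T₃ + (1/4)T₄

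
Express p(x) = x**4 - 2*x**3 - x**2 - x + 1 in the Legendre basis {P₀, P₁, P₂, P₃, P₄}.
(13/15)P₀ + (-11/5)P₁ + (-2/21)P₂ + (-4/5)P₃ + (8/35)P₄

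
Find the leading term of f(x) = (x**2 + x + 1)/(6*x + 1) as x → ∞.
x/6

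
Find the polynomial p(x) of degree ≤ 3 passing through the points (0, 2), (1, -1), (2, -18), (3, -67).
-3*x**3 + 2*x**2 - 2*x + 2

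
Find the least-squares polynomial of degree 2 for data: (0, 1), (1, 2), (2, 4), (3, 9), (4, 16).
8/7 + (-41/70)x + (15/14)x²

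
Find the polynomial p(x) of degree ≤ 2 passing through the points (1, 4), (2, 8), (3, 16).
2*x**2 - 2*x + 4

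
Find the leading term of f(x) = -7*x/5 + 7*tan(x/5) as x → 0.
7*x**3/375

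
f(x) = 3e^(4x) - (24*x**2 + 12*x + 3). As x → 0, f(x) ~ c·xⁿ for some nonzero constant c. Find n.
3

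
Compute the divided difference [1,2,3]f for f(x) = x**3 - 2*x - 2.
6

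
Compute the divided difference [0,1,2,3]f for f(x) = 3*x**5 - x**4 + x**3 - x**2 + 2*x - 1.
70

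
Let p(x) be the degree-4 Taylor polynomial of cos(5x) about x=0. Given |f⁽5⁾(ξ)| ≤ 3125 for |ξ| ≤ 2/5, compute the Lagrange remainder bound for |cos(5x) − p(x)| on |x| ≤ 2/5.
4/15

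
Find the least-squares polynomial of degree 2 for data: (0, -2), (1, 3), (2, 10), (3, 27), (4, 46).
-62/35 + (8/7)x + (19/7)x²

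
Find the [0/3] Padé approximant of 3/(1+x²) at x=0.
3/(x**2 + 1)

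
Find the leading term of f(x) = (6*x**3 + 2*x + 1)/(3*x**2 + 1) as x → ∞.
2*x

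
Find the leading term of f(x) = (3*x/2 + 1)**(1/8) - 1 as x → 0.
3*x/16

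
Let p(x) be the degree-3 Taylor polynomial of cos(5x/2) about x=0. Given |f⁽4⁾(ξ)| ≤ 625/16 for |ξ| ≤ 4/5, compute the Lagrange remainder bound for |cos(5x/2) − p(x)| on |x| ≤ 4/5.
2/3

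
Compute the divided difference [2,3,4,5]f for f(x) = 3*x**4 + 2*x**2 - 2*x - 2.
42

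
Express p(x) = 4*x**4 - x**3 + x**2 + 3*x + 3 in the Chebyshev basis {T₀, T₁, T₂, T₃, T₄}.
(5)T₀ + (9/4)T₁ + (5/2)T₂ + (-1/4)T₃ + (1/2)T₄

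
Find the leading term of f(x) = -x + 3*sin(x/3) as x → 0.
-x**3/54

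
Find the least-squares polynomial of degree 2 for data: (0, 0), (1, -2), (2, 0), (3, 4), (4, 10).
-8/35 + (-89/35)x + (9/7)x²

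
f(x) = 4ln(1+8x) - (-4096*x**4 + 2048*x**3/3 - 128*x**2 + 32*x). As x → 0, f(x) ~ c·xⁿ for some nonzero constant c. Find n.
5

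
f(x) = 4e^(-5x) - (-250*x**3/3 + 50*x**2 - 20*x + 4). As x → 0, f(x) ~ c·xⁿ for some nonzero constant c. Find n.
4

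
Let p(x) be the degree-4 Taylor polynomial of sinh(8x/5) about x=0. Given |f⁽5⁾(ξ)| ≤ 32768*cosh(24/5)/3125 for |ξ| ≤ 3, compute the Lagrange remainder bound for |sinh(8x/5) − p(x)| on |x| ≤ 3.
331776*cosh(24/5)/15625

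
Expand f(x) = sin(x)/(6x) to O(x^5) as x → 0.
1/6 - x**2/36 + x**4/720 + O(x**5)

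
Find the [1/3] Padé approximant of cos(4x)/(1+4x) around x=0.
(1 - 5*x/3)/(56*x**3/3 + 4*x**2/3 + 7*x/3 + 1)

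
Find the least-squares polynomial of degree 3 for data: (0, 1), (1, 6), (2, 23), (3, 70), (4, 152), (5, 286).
143/126 + (787/756)x + (155/126)x² + (215/108)x³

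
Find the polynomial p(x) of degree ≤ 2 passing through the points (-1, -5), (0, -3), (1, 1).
x**2 + 3*x - 3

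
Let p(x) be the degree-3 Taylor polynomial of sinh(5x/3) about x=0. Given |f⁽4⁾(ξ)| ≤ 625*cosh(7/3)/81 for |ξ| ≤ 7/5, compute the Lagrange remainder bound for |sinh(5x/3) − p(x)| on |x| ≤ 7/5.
2401*cosh(7/3)/1944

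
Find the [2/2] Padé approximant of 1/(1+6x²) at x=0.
1/(6*x**2 + 1)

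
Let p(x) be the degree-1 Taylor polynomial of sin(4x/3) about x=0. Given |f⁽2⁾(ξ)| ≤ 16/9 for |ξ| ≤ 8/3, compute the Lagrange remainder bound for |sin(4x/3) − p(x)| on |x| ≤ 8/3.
512/81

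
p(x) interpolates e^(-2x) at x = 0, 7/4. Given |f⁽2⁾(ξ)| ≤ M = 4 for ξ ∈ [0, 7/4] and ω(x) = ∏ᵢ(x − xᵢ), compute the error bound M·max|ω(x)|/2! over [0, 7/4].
49/32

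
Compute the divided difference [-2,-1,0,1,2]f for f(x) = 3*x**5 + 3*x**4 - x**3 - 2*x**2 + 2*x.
3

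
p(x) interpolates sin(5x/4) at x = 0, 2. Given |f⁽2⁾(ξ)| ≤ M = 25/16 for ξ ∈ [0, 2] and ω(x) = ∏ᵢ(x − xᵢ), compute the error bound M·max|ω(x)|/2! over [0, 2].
25/32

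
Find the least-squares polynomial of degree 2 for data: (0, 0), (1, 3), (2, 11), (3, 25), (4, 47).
2/7 + (-34/35)x + (22/7)x²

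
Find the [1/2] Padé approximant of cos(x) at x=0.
1/(x**2/2 + 1)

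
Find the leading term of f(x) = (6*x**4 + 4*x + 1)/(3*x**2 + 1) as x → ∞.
2*x**2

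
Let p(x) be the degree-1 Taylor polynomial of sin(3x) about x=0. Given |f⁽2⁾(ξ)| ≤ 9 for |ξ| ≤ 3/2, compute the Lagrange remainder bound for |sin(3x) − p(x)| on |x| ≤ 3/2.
81/8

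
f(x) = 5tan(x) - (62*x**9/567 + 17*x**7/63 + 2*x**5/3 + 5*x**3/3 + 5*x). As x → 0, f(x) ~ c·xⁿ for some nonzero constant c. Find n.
11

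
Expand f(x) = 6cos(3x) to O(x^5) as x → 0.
6 - 27*x**2 + 81*x**4/4 + O(x**5)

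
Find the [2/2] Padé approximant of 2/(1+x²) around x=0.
2/(x**2 + 1)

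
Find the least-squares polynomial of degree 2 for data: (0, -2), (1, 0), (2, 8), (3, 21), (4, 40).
-71/35 + (-9/14)x + (39/14)x²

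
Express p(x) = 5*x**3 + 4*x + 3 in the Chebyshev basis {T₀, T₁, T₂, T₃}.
(3)T₀ + (31/4)T₁ + (5/4)T₃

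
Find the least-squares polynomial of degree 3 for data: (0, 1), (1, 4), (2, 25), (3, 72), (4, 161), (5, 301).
19/21 + (-97/126)x + (193/84)x² + (71/36)x³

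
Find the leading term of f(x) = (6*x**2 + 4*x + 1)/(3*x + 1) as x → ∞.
2*x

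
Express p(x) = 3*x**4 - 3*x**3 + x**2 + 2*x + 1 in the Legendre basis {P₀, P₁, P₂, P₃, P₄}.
(29/15)P₀ + (1/5)P₁ + (50/21)P₂ + (-6/5)P₃ + (24/35)P₄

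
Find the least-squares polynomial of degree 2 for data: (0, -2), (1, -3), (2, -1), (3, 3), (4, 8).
-11/5 + (-7/5)x + x²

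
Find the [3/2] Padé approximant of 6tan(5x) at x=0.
(-50*x**3 + 30*x)/(1 - 10*x**2)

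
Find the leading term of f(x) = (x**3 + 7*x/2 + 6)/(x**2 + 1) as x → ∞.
x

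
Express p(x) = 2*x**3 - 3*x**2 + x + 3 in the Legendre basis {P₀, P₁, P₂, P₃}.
(2)P₀ + (11/5)P₁ + (-2)P₂ + (4/5)P₃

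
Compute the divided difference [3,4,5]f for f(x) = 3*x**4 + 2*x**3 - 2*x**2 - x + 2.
313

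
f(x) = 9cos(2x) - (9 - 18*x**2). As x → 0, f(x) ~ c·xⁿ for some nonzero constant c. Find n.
4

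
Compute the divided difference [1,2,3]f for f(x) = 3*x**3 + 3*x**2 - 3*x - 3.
21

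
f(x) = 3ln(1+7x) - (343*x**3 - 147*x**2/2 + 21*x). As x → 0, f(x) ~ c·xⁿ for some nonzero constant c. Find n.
4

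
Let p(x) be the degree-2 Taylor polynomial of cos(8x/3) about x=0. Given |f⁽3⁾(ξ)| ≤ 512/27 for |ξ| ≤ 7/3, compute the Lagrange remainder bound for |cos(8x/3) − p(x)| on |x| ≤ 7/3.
87808/2187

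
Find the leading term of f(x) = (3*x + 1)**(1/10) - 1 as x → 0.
3*x/10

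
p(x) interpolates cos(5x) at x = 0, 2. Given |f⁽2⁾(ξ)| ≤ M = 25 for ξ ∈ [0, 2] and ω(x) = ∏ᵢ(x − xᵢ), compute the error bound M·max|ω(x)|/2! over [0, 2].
25/2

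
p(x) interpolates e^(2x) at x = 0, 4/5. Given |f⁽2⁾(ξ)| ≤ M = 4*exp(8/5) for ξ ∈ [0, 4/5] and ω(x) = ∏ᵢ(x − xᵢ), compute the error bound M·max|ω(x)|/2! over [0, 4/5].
8*exp(8/5)/25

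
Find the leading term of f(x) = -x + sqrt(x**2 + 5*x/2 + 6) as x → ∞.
5/4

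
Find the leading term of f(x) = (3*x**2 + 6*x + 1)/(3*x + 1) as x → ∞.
x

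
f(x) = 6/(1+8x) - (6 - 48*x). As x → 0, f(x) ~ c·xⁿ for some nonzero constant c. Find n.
2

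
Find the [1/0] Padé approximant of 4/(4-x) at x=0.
x/4 + 1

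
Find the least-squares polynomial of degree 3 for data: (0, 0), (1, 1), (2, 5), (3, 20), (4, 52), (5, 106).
1/9 + (233/378)x + (-281/252)x² + (113/108)x³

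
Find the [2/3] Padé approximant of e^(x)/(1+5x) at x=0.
(461*x**2/5420 + 682*x/1355 + 1)/(1661*x**3/4065 - 13017*x**2/5420 + 6102*x/1355 + 1)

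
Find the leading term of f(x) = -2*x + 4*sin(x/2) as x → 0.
-x**3/12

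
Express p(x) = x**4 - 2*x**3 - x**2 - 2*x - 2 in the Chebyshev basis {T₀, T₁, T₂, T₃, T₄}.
(-17/8)T₀ + (-7/2)T₁ + (-1/2)T₃ + (1/8)T₄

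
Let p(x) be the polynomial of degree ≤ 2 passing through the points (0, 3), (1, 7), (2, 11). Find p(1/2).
5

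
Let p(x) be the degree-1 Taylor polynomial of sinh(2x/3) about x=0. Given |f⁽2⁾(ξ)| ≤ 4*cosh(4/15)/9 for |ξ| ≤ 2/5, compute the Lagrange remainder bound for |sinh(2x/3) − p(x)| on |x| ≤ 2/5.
8*cosh(4/15)/225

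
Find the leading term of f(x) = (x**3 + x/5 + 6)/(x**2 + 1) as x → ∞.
x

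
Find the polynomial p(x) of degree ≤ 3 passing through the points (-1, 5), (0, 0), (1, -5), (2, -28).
-3*x**3 - 2*x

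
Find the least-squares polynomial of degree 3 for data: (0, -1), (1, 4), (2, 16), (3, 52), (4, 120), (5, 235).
-109/126 + (3019/756)x + (-437/252)x² + (56/27)x³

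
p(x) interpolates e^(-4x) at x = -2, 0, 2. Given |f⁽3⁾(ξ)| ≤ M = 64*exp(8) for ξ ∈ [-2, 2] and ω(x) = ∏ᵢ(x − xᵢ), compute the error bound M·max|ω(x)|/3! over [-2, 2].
512*sqrt(3)*exp(8)/27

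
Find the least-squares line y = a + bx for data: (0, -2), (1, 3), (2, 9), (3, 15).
a = -23/10, b = 57/10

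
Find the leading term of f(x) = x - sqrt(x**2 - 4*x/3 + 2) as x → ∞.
2/3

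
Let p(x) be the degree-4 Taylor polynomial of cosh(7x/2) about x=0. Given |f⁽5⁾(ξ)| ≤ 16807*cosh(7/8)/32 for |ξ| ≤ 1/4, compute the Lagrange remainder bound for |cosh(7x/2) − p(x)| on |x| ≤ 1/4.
16807*cosh(7/8)/3932160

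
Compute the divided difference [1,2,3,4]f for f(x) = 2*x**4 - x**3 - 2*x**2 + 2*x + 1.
19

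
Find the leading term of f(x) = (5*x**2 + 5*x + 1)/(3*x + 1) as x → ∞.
5*x/3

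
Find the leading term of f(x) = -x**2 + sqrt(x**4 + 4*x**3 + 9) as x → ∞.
2*x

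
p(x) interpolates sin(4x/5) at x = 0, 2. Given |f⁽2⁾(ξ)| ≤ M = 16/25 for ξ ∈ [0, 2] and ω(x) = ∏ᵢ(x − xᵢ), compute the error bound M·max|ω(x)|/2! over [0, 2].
8/25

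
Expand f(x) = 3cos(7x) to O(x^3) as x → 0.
3 - 147*x**2/2 + O(x**3)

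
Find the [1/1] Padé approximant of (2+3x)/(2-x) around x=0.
(3*x/2 + 1)/(1 - x/2)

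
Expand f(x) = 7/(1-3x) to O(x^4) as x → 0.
7 + 21*x + 63*x**2 + 189*x**3 + O(x**4)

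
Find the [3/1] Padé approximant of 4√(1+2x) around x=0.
(-x**3/2 + 3*x**2 + 9*x + 4)/(5*x/4 + 1)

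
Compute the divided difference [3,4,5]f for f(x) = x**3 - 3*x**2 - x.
9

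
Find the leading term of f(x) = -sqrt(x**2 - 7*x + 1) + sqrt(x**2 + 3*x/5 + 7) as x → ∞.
19/5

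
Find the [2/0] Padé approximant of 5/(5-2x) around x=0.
4*x**2/25 + 2*x/5 + 1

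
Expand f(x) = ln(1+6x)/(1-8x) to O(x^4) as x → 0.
6*x + 30*x**2 + 312*x**3 + O(x**4)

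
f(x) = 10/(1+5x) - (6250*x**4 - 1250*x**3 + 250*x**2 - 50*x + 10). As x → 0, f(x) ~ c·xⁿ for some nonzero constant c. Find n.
5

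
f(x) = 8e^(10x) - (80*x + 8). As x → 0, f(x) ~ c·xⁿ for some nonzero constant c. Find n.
2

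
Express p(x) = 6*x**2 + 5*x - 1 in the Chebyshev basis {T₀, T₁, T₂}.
(2)T₀ + (5)T₁ + (3)T₂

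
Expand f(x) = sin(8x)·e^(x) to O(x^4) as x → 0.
8*x + 8*x**2 - 244*x**3/3 + O(x**4)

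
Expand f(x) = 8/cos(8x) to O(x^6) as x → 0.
8 + 256*x**2 + 20480*x**4/3 + O(x**6)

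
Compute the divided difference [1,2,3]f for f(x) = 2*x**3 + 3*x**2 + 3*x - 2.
15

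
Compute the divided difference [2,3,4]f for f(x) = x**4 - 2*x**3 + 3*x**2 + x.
40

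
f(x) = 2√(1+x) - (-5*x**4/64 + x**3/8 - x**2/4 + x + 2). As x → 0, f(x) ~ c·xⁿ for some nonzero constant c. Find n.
5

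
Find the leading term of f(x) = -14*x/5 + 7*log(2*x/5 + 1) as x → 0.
-14*x**2/25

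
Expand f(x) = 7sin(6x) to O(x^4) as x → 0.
42*x - 252*x**3 + O(x**4)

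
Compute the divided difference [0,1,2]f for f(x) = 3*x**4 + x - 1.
21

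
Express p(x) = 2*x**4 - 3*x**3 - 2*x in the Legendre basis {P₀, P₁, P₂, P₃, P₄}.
(2/5)P₀ + (-19/5)P₁ + (8/7)P₂ + (-6/5)P₃ + (16/35)P₄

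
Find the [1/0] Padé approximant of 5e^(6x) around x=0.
30*x + 5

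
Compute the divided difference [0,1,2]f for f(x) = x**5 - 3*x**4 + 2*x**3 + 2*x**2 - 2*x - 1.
2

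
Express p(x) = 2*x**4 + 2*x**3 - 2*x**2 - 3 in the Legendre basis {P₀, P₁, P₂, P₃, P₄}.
(-49/15)P₀ + (6/5)P₁ + (-4/21)P₂ + (4/5)P₃ + (16/35)P₄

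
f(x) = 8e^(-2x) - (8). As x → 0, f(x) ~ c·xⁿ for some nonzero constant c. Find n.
1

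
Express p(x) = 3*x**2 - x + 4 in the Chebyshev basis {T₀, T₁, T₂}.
(11/2)T₀ - T₁ + (3/2)T₂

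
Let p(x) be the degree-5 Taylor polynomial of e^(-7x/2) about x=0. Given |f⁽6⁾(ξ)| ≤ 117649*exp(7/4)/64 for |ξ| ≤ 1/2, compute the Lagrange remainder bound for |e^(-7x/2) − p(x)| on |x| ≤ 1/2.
117649*exp(7/4)/2949120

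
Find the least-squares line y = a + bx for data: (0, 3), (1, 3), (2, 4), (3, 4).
a = 29/10, b = 2/5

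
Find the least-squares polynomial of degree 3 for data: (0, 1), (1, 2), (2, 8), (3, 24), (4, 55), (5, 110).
55/63 + (563/378)x + (-65/63)x² + (55/54)x³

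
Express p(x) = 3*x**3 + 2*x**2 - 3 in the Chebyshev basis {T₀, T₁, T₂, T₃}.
(-2)T₀ + (9/4)T₁ + T₂ + (3/4)T₃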